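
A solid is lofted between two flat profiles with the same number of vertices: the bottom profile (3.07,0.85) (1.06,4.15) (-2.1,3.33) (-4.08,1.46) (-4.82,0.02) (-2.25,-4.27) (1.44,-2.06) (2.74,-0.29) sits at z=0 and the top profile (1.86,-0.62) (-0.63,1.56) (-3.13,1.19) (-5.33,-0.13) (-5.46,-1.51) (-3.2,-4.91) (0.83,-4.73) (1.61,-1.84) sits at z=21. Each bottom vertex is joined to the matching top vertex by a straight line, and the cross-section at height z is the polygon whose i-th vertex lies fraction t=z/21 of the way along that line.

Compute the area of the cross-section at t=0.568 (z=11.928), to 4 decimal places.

Area at t=0.568: 37.5554

Cross-section at t=0.568: each vertex is (1-t)·p0[i] + t·p1[i].
  v1: (1-0.568)·(3.07,0.85) + 0.568·(1.86,-0.62) = (2.3827,0.0150)
  v2: (1-0.568)·(1.06,4.15) + 0.568·(-0.63,1.56) = (0.1001,2.6789)
  v3: (1-0.568)·(-2.1,3.33) + 0.568·(-3.13,1.19) = (-2.6850,2.1145)
  v4: (1-0.568)·(-4.08,1.46) + 0.568·(-5.33,-0.13) = (-4.7900,0.5569)
  v5: (1-0.568)·(-4.82,0.02) + 0.568·(-5.46,-1.51) = (-5.1835,-0.8490)
  v6: (1-0.568)·(-2.25,-4.27) + 0.568·(-3.2,-4.91) = (-2.7896,-4.6335)
  v7: (1-0.568)·(1.44,-2.06) + 0.568·(0.83,-4.73) = (1.0935,-3.5766)
  v8: (1-0.568)·(2.74,-0.29) + 0.568·(1.61,-1.84) = (2.0982,-1.1704)
Shoelace sum Σ(x_i·y_{i+1} − x_{i+1}·y_i):
  i=1: 2.3827·2.6789 − 0.1001·0.0150 = +6.3815 (running +6.3815)
  i=2: 0.1001·2.1145 − -2.6850·2.6789 = +7.4045 (running +13.7860)
  i=3: -2.6850·0.5569 − -4.7900·2.1145 = +8.6331 (running +22.4191)
  i=4: -4.7900·-0.8490 − -5.1835·0.5569 = +6.9535 (running +29.3726)
  i=5: -5.1835·-4.6335 − -2.7896·-0.8490 = +21.6495 (running +51.0221)
  i=6: -2.7896·-3.5766 − 1.0935·-4.6335 = +15.0440 (running +66.0661)
  i=7: 1.0935·-1.1704 − 2.0982·-3.5766 = +6.2243 (running +72.2905)
  i=8: 2.0982·0.0150 − 2.3827·-1.1704 = +2.8203 (running +75.1108)
Area = |Σ|/2 = |75.1108|/2 = 37.5554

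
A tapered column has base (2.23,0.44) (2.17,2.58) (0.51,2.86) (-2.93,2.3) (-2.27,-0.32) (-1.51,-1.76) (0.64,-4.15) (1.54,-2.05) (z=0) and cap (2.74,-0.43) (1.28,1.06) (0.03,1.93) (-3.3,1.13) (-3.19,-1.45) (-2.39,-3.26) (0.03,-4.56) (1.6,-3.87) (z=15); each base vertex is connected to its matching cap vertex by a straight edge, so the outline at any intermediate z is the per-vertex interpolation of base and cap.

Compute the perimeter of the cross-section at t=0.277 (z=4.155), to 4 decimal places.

Cross-section at t=0.277: each vertex is (1-t)·p0[i] + t·p1[i].
  v1: (1-0.277)·(2.23,0.44) + 0.277·(2.74,-0.43) = (2.3713,0.1990)
  v2: (1-0.277)·(2.17,2.58) + 0.277·(1.28,1.06) = (1.9235,2.1590)
  v3: (1-0.277)·(0.51,2.86) + 0.277·(0.03,1.93) = (0.3770,2.6024)
  v4: (1-0.277)·(-2.93,2.3) + 0.277·(-3.3,1.13) = (-3.0325,1.9759)
  v5: (1-0.277)·(-2.27,-0.32) + 0.277·(-3.19,-1.45) = (-2.5248,-0.6330)
  v6: (1-0.277)·(-1.51,-1.76) + 0.277·(-2.39,-3.26) = (-1.7538,-2.1755)
  v7: (1-0.277)·(0.64,-4.15) + 0.277·(0.03,-4.56) = (0.4710,-4.2636)
  v8: (1-0.277)·(1.54,-2.05) + 0.277·(1.6,-3.87) = (1.5566,-2.5541)
Perimeter = Σ |v_{i+1} − v_i|:
  edge 1→2: √(-0.4478² + 1.9600²) = 2.0105 (running 2.0105)
  edge 2→3: √(-1.5464² + 0.4434²) = 1.6087 (running 3.6192)
  edge 3→4: √(-3.4095² + -0.6265²) = 3.4666 (running 7.0858)
  edge 4→5: √(0.5076² + -2.6089²) = 2.6579 (running 9.7437)
  edge 5→6: √(0.7711² + -1.5425²) = 1.7245 (running 11.4681)
  edge 6→7: √(2.2248² + -2.0881²) = 3.0512 (running 14.5193)
  edge 7→8: √(1.0856² + 1.7094²) = 2.0250 (running 16.5443)
  edge 8→1: √(0.8146² + 2.7532²) = 2.8711 (running 19.4155)
Perimeter = 19.4155

Perimeter at t=0.277: 19.4155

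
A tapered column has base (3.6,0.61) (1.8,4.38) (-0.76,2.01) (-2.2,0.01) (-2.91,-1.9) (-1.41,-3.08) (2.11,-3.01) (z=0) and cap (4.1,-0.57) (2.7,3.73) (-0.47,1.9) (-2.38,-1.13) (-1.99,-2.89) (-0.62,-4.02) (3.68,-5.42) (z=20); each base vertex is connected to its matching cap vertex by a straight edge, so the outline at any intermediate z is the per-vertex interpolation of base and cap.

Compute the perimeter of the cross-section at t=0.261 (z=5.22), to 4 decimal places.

Cross-section at t=0.261: each vertex is (1-t)·p0[i] + t·p1[i].
  v1: (1-0.261)·(3.6,0.61) + 0.261·(4.1,-0.57) = (3.7305,0.3020)
  v2: (1-0.261)·(1.8,4.38) + 0.261·(2.7,3.73) = (2.0349,4.2104)
  v3: (1-0.261)·(-0.76,2.01) + 0.261·(-0.47,1.9) = (-0.6843,1.9813)
  v4: (1-0.261)·(-2.2,0.01) + 0.261·(-2.38,-1.13) = (-2.2470,-0.2875)
  v5: (1-0.261)·(-2.91,-1.9) + 0.261·(-1.99,-2.89) = (-2.6699,-2.1584)
  v6: (1-0.261)·(-1.41,-3.08) + 0.261·(-0.62,-4.02) = (-1.2038,-3.3253)
  v7: (1-0.261)·(2.11,-3.01) + 0.261·(3.68,-5.42) = (2.5198,-3.6390)
Perimeter = Σ |v_{i+1} − v_i|:
  edge 1→2: √(-1.6956² + 3.9083²) = 4.2603 (running 4.2603)
  edge 2→3: √(-2.7192² + -2.2291²) = 3.5161 (running 7.7764)
  edge 3→4: √(-1.5627² + -2.2688²) = 2.7549 (running 10.5313)
  edge 4→5: √(-0.4229² + -1.8708²) = 1.9181 (running 12.4493)
  edge 5→6: √(1.4661² + -1.1669²) = 1.8738 (running 14.3231)
  edge 6→7: √(3.7236² + -0.3137²) = 3.7368 (running 18.0599)
  edge 7→1: √(1.2107² + 3.9410²) = 4.1228 (running 22.1827)
Perimeter = 22.1827

Perimeter at t=0.261: 22.1827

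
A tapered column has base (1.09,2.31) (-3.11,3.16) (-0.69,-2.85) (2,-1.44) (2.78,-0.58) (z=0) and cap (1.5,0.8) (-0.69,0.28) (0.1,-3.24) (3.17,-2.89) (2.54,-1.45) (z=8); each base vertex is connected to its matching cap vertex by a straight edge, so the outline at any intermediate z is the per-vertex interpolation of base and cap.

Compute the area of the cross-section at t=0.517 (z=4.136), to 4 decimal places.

Area at t=0.517: 14.1314

Cross-section at t=0.517: each vertex is (1-t)·p0[i] + t·p1[i].
  v1: (1-0.517)·(1.09,2.31) + 0.517·(1.5,0.8) = (1.3020,1.5293)
  v2: (1-0.517)·(-3.11,3.16) + 0.517·(-0.69,0.28) = (-1.8589,1.6710)
  v3: (1-0.517)·(-0.69,-2.85) + 0.517·(0.1,-3.24) = (-0.2816,-3.0516)
  v4: (1-0.517)·(2,-1.44) + 0.517·(3.17,-2.89) = (2.6049,-2.1897)
  v5: (1-0.517)·(2.78,-0.58) + 0.517·(2.54,-1.45) = (2.6559,-1.0298)
Shoelace sum Σ(x_i·y_{i+1} − x_{i+1}·y_i):
  i=1: 1.3020·1.6710 − -1.8589·1.5293 = +5.0185 (running +5.0185)
  i=2: -1.8589·-3.0516 − -0.2816·1.6710 = +6.1431 (running +11.1615)
  i=3: -0.2816·-2.1897 − 2.6049·-3.0516 = +8.5657 (running +19.7272)
  i=4: 2.6049·-1.0298 − 2.6559·-2.1897 = +3.1330 (running +22.8603)
  i=5: 2.6559·1.5293 − 1.3020·-1.0298 = +5.4025 (running +28.2628)
Area = |Σ|/2 = |28.2628|/2 = 14.1314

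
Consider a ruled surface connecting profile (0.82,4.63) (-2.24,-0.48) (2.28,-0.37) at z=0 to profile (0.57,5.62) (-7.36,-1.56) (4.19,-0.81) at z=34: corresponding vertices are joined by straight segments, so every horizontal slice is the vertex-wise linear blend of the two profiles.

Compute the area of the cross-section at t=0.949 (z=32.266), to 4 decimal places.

Cross-section at t=0.949: each vertex is (1-t)·p0[i] + t·p1[i].
  v1: (1-0.949)·(0.82,4.63) + 0.949·(0.57,5.62) = (0.5827,5.5695)
  v2: (1-0.949)·(-2.24,-0.48) + 0.949·(-7.36,-1.56) = (-7.0989,-1.5049)
  v3: (1-0.949)·(2.28,-0.37) + 0.949·(4.19,-0.81) = (4.0926,-0.7876)
Shoelace sum Σ(x_i·y_{i+1} − x_{i+1}·y_i):
  i=1: 0.5827·-1.5049 − -7.0989·5.5695 = +38.6603 (running +38.6603)
  i=2: -7.0989·-0.7876 − 4.0926·-1.5049 = +11.7498 (running +50.4101)
  i=3: 4.0926·5.5695 − 0.5827·-0.7876 = +23.2527 (running +73.6628)
Area = |Σ|/2 = |73.6628|/2 = 36.8314

Area at t=0.949: 36.8314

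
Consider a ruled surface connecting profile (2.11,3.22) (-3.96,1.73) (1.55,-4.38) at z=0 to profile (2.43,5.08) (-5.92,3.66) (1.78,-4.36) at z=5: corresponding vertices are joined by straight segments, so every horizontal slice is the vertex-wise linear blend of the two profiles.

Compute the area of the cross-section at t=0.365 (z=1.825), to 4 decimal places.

Cross-section at t=0.365: each vertex is (1-t)·p0[i] + t·p1[i].
  v1: (1-0.365)·(2.11,3.22) + 0.365·(2.43,5.08) = (2.2268,3.8989)
  v2: (1-0.365)·(-3.96,1.73) + 0.365·(-5.92,3.66) = (-4.6754,2.4345)
  v3: (1-0.365)·(1.55,-4.38) + 0.365·(1.78,-4.36) = (1.6340,-4.3727)
Shoelace sum Σ(x_i·y_{i+1} − x_{i+1}·y_i):
  i=1: 2.2268·2.4345 − -4.6754·3.8989 = +23.6500 (running +23.6500)
  i=2: -4.6754·-4.3727 − 1.6340·2.4345 = +16.4664 (running +40.1163)
  i=3: 1.6340·3.8989 − 2.2268·-4.3727 = +16.1077 (running +56.2240)
Area = |Σ|/2 = |56.2240|/2 = 28.1120

Area at t=0.365: 28.1120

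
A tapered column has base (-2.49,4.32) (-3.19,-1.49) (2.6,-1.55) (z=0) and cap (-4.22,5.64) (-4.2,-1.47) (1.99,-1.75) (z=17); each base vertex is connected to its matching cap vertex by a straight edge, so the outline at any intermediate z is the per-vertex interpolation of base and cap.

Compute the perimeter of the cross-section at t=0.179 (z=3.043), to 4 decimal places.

Cross-section at t=0.179: each vertex is (1-t)·p0[i] + t·p1[i].
  v1: (1-0.179)·(-2.49,4.32) + 0.179·(-4.22,5.64) = (-2.7997,4.5563)
  v2: (1-0.179)·(-3.19,-1.49) + 0.179·(-4.2,-1.47) = (-3.3708,-1.4864)
  v3: (1-0.179)·(2.6,-1.55) + 0.179·(1.99,-1.75) = (2.4908,-1.5858)
Perimeter = Σ |v_{i+1} − v_i|:
  edge 1→2: √(-0.5711² + -6.0427²) = 6.0696 (running 6.0696)
  edge 2→3: √(5.8616² + -0.0994²) = 5.8624 (running 11.9321)
  edge 3→1: √(-5.2905² + 6.1421²) = 8.1064 (running 20.0385)
Perimeter = 20.0385

Perimeter at t=0.179: 20.0385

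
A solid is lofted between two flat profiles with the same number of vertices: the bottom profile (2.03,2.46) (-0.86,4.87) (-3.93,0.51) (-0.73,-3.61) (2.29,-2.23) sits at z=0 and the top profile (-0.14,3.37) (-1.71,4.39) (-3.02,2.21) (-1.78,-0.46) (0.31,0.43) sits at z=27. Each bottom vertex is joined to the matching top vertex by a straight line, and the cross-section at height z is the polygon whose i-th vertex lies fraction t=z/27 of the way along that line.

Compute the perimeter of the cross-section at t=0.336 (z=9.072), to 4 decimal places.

Perimeter at t=0.336: 19.0337

Cross-section at t=0.336: each vertex is (1-t)·p0[i] + t·p1[i].
  v1: (1-0.336)·(2.03,2.46) + 0.336·(-0.14,3.37) = (1.3009,2.7658)
  v2: (1-0.336)·(-0.86,4.87) + 0.336·(-1.71,4.39) = (-1.1456,4.7087)
  v3: (1-0.336)·(-3.93,0.51) + 0.336·(-3.02,2.21) = (-3.6242,1.0812)
  v4: (1-0.336)·(-0.73,-3.61) + 0.336·(-1.78,-0.46) = (-1.0828,-2.5516)
  v5: (1-0.336)·(2.29,-2.23) + 0.336·(0.31,0.43) = (1.6247,-1.3362)
Perimeter = Σ |v_{i+1} − v_i|:
  edge 1→2: √(-2.4465² + 1.9430²) = 3.1242 (running 3.1242)
  edge 2→3: √(-2.4786² + -3.6275²) = 4.3935 (running 7.5176)
  edge 3→4: √(2.5414² + -3.6328²) = 4.4335 (running 11.9512)
  edge 4→5: √(2.7075² + 1.2154²) = 2.9678 (running 14.9189)
  edge 5→1: √(-0.3238² + 4.1020²) = 4.1148 (running 19.0337)
Perimeter = 19.0337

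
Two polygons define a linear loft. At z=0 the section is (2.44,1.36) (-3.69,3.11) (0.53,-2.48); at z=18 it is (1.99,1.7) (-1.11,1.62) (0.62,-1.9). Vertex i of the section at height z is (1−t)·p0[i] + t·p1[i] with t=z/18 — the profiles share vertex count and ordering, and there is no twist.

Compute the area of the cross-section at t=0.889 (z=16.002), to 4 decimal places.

Cross-section at t=0.889: each vertex is (1-t)·p0[i] + t·p1[i].
  v1: (1-0.889)·(2.44,1.36) + 0.889·(1.99,1.7) = (2.0400,1.6623)
  v2: (1-0.889)·(-3.69,3.11) + 0.889·(-1.11,1.62) = (-1.3964,1.7854)
  v3: (1-0.889)·(0.53,-2.48) + 0.889·(0.62,-1.9) = (0.6100,-1.9644)
Shoelace sum Σ(x_i·y_{i+1} − x_{i+1}·y_i):
  i=1: 2.0400·1.7854 − -1.3964·1.6623 = +5.9633 (running +5.9633)
  i=2: -1.3964·-1.9644 − 0.6100·1.7854 = +1.6539 (running +7.6172)
  i=3: 0.6100·1.6623 − 2.0400·-1.9644 = +5.0212 (running +12.6384)
Area = |Σ|/2 = |12.6384|/2 = 6.3192

Area at t=0.889: 6.3192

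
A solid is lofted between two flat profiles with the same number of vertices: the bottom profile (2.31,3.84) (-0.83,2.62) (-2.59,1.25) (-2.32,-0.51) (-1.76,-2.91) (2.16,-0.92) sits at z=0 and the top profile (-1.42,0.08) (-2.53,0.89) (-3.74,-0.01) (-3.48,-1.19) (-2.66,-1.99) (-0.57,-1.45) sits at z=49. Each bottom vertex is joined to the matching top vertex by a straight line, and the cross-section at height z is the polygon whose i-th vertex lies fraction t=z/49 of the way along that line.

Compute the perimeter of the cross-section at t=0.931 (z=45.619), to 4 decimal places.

Cross-section at t=0.931: each vertex is (1-t)·p0[i] + t·p1[i].
  v1: (1-0.931)·(2.31,3.84) + 0.931·(-1.42,0.08) = (-1.1626,0.3394)
  v2: (1-0.931)·(-0.83,2.62) + 0.931·(-2.53,0.89) = (-2.4127,1.0094)
  v3: (1-0.931)·(-2.59,1.25) + 0.931·(-3.74,-0.01) = (-3.6606,0.0769)
  v4: (1-0.931)·(-2.32,-0.51) + 0.931·(-3.48,-1.19) = (-3.4000,-1.1431)
  v5: (1-0.931)·(-1.76,-2.91) + 0.931·(-2.66,-1.99) = (-2.5979,-2.0535)
  v6: (1-0.931)·(2.16,-0.92) + 0.931·(-0.57,-1.45) = (-0.3816,-1.4134)
Perimeter = Σ |v_{i+1} − v_i|:
  edge 1→2: √(-1.2501² + 0.6699²) = 1.4183 (running 1.4183)
  edge 2→3: √(-1.2479² + -0.9324²) = 1.5578 (running 2.9761)
  edge 3→4: √(0.2607² + -1.2200²) = 1.2476 (running 4.2236)
  edge 4→5: √(0.8021² + -0.9104²) = 1.2133 (running 5.4370)
  edge 5→6: √(2.2163² + 0.6401²) = 2.3068 (running 7.7438)
  edge 6→1: √(-0.7810² + 1.7529²) = 1.9190 (running 9.6628)
Perimeter = 9.6628

Perimeter at t=0.931: 9.6628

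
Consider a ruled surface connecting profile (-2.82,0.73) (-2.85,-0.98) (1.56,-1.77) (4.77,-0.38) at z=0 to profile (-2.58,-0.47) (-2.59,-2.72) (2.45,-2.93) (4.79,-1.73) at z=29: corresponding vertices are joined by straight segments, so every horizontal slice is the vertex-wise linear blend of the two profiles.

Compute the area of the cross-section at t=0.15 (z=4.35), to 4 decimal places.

Area at t=0.15: 10.9315

Cross-section at t=0.15: each vertex is (1-t)·p0[i] + t·p1[i].
  v1: (1-0.15)·(-2.82,0.73) + 0.15·(-2.58,-0.47) = (-2.7840,0.5500)
  v2: (1-0.15)·(-2.85,-0.98) + 0.15·(-2.59,-2.72) = (-2.8110,-1.2410)
  v3: (1-0.15)·(1.56,-1.77) + 0.15·(2.45,-2.93) = (1.6935,-1.9440)
  v4: (1-0.15)·(4.77,-0.38) + 0.15·(4.79,-1.73) = (4.7730,-0.5825)
Shoelace sum Σ(x_i·y_{i+1} − x_{i+1}·y_i):
  i=1: -2.7840·-1.2410 − -2.8110·0.5500 = +5.0010 (running +5.0010)
  i=2: -2.8110·-1.9440 − 1.6935·-1.2410 = +7.5662 (running +12.5672)
  i=3: 1.6935·-0.5825 − 4.7730·-1.9440 = +8.2922 (running +20.8595)
  i=4: 4.7730·0.5500 − -2.7840·-0.5825 = +1.0035 (running +21.8629)
Area = |Σ|/2 = |21.8629|/2 = 10.9315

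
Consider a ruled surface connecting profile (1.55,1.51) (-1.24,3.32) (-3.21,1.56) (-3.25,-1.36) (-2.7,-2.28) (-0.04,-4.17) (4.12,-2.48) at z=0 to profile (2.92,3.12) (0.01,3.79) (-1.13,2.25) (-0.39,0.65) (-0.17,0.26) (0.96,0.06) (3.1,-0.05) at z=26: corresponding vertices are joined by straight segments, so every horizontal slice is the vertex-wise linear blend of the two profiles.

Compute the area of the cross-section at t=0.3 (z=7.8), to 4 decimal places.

Cross-section at t=0.3: each vertex is (1-t)·p0[i] + t·p1[i].
  v1: (1-0.3)·(1.55,1.51) + 0.3·(2.92,3.12) = (1.9610,1.9930)
  v2: (1-0.3)·(-1.24,3.32) + 0.3·(0.01,3.79) = (-0.8650,3.4610)
  v3: (1-0.3)·(-3.21,1.56) + 0.3·(-1.13,2.25) = (-2.5860,1.7670)
  v4: (1-0.3)·(-3.25,-1.36) + 0.3·(-0.39,0.65) = (-2.3920,-0.7570)
  v5: (1-0.3)·(-2.7,-2.28) + 0.3·(-0.17,0.26) = (-1.9410,-1.5180)
  v6: (1-0.3)·(-0.04,-4.17) + 0.3·(0.96,0.06) = (0.2600,-2.9010)
  v7: (1-0.3)·(4.12,-2.48) + 0.3·(3.1,-0.05) = (3.8140,-1.7510)
Shoelace sum Σ(x_i·y_{i+1} − x_{i+1}·y_i):
  i=1: 1.9610·3.4610 − -0.8650·1.9930 = +8.5110 (running +8.5110)
  i=2: -0.8650·1.7670 − -2.5860·3.4610 = +7.4217 (running +15.9327)
  i=3: -2.5860·-0.7570 − -2.3920·1.7670 = +6.1843 (running +22.1169)
  i=4: -2.3920·-1.5180 − -1.9410·-0.7570 = +2.1617 (running +24.2786)
  i=5: -1.9410·-2.9010 − 0.2600·-1.5180 = +6.0255 (running +30.3042)
  i=6: 0.2600·-1.7510 − 3.8140·-2.9010 = +10.6092 (running +40.9133)
  i=7: 3.8140·1.9930 − 1.9610·-1.7510 = +11.0350 (running +51.9483)
Area = |Σ|/2 = |51.9483|/2 = 25.9742

Area at t=0.3: 25.9742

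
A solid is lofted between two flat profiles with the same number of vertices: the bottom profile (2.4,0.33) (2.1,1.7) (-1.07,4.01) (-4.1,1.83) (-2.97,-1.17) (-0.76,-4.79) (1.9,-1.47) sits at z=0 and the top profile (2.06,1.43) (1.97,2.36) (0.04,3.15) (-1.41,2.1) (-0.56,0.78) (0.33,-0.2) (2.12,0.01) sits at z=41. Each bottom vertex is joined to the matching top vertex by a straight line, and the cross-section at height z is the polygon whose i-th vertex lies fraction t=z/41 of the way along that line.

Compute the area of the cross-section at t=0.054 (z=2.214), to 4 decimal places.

Area at t=0.054: 31.2472

Cross-section at t=0.054: each vertex is (1-t)·p0[i] + t·p1[i].
  v1: (1-0.054)·(2.4,0.33) + 0.054·(2.06,1.43) = (2.3816,0.3894)
  v2: (1-0.054)·(2.1,1.7) + 0.054·(1.97,2.36) = (2.0930,1.7356)
  v3: (1-0.054)·(-1.07,4.01) + 0.054·(0.04,3.15) = (-1.0101,3.9636)
  v4: (1-0.054)·(-4.1,1.83) + 0.054·(-1.41,2.1) = (-3.9547,1.8446)
  v5: (1-0.054)·(-2.97,-1.17) + 0.054·(-0.56,0.78) = (-2.8399,-1.0647)
  v6: (1-0.054)·(-0.76,-4.79) + 0.054·(0.33,-0.2) = (-0.7011,-4.5421)
  v7: (1-0.054)·(1.9,-1.47) + 0.054·(2.12,0.01) = (1.9119,-1.3901)
Shoelace sum Σ(x_i·y_{i+1} − x_{i+1}·y_i):
  i=1: 2.3816·1.7356 − 2.0930·0.3894 = +3.3187 (running +3.3187)
  i=2: 2.0930·3.9636 − -1.0101·1.7356 = +10.0488 (running +13.3674)
  i=3: -1.0101·1.8446 − -3.9547·3.9636 = +13.8117 (running +27.1791)
  i=4: -3.9547·-1.0647 − -2.8399·1.8446 = +9.4490 (running +36.6281)
  i=5: -2.8399·-4.5421 − -0.7011·-1.0647 = +12.1525 (running +48.7806)
  i=6: -0.7011·-1.3901 − 1.9119·-4.5421 = +9.6587 (running +58.4393)
  i=7: 1.9119·0.3894 − 2.3816·-1.3901 = +4.0552 (running +62.4945)
Area = |Σ|/2 = |62.4945|/2 = 31.2472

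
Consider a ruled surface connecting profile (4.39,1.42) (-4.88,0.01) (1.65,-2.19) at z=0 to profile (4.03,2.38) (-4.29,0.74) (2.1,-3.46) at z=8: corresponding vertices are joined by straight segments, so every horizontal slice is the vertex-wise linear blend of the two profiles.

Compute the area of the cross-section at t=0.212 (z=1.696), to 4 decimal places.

Cross-section at t=0.212: each vertex is (1-t)·p0[i] + t·p1[i].
  v1: (1-0.212)·(4.39,1.42) + 0.212·(4.03,2.38) = (4.3137,1.6235)
  v2: (1-0.212)·(-4.88,0.01) + 0.212·(-4.29,0.74) = (-4.7549,0.1648)
  v3: (1-0.212)·(1.65,-2.19) + 0.212·(2.1,-3.46) = (1.7454,-2.4592)
Shoelace sum Σ(x_i·y_{i+1} − x_{i+1}·y_i):
  i=1: 4.3137·0.1648 − -4.7549·1.6235 = +8.4304 (running +8.4304)
  i=2: -4.7549·-2.4592 − 1.7454·0.1648 = +11.4059 (running +19.8363)
  i=3: 1.7454·1.6235 − 4.3137·-2.4592 = +13.4421 (running +33.2784)
Area = |Σ|/2 = |33.2784|/2 = 16.6392

Area at t=0.212: 16.6392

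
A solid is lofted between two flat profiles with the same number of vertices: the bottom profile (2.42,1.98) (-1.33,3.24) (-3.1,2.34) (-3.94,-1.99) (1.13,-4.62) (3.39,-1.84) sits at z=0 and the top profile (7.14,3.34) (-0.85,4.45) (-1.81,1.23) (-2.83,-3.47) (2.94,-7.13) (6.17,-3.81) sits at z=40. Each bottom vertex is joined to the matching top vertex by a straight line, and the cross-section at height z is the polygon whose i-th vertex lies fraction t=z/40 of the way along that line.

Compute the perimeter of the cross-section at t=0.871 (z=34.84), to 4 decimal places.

Perimeter at t=0.871: 33.3344

Cross-section at t=0.871: each vertex is (1-t)·p0[i] + t·p1[i].
  v1: (1-0.871)·(2.42,1.98) + 0.871·(7.14,3.34) = (6.5311,3.1646)
  v2: (1-0.871)·(-1.33,3.24) + 0.871·(-0.85,4.45) = (-0.9119,4.2939)
  v3: (1-0.871)·(-3.1,2.34) + 0.871·(-1.81,1.23) = (-1.9764,1.3732)
  v4: (1-0.871)·(-3.94,-1.99) + 0.871·(-2.83,-3.47) = (-2.9732,-3.2791)
  v5: (1-0.871)·(1.13,-4.62) + 0.871·(2.94,-7.13) = (2.7065,-6.8062)
  v6: (1-0.871)·(3.39,-1.84) + 0.871·(6.17,-3.81) = (5.8114,-3.5559)
Perimeter = Σ |v_{i+1} − v_i|:
  edge 1→2: √(-7.4430² + 1.1294²) = 7.5282 (running 7.5282)
  edge 2→3: √(-1.0645² + -2.9207²) = 3.1087 (running 10.6369)
  edge 3→4: √(-0.9968² + -4.6523²) = 4.7579 (running 15.3947)
  edge 4→5: √(5.6797² + -3.5271²) = 6.6858 (running 22.0805)
  edge 5→6: √(3.1049² + 3.2503²) = 4.4950 (running 26.5755)
  edge 6→1: √(0.7197² + 6.7204²) = 6.7589 (running 33.3344)
Perimeter = 33.3344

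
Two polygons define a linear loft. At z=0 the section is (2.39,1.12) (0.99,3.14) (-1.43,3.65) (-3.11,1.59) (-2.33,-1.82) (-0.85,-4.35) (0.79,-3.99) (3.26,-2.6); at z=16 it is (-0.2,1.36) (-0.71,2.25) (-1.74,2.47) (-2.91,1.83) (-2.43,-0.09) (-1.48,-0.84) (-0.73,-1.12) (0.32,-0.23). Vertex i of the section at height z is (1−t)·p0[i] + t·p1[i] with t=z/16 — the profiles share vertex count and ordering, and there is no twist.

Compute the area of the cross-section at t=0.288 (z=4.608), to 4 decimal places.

Area at t=0.288: 24.8239

Cross-section at t=0.288: each vertex is (1-t)·p0[i] + t·p1[i].
  v1: (1-0.288)·(2.39,1.12) + 0.288·(-0.2,1.36) = (1.6441,1.1891)
  v2: (1-0.288)·(0.99,3.14) + 0.288·(-0.71,2.25) = (0.5004,2.8837)
  v3: (1-0.288)·(-1.43,3.65) + 0.288·(-1.74,2.47) = (-1.5193,3.3102)
  v4: (1-0.288)·(-3.11,1.59) + 0.288·(-2.91,1.83) = (-3.0524,1.6591)
  v5: (1-0.288)·(-2.33,-1.82) + 0.288·(-2.43,-0.09) = (-2.3588,-1.3218)
  v6: (1-0.288)·(-0.85,-4.35) + 0.288·(-1.48,-0.84) = (-1.0314,-3.3391)
  v7: (1-0.288)·(0.79,-3.99) + 0.288·(-0.73,-1.12) = (0.3522,-3.1634)
  v8: (1-0.288)·(3.26,-2.6) + 0.288·(0.32,-0.23) = (2.4133,-1.9174)
Shoelace sum Σ(x_i·y_{i+1} − x_{i+1}·y_i):
  i=1: 1.6441·2.8837 − 0.5004·1.1891 = +4.1460 (running +4.1460)
  i=2: 0.5004·3.3102 − -1.5193·2.8837 = +6.0375 (running +10.1835)
  i=3: -1.5193·1.6591 − -3.0524·3.3102 = +7.5833 (running +17.7668)
  i=4: -3.0524·-1.3218 − -2.3588·1.6591 = +7.9481 (running +25.7148)
  i=5: -2.3588·-3.3391 − -1.0314·-1.3218 = +6.5130 (running +32.2278)
  i=6: -1.0314·-3.1634 − 0.3522·-3.3391 = +4.4391 (running +36.6669)
  i=7: 0.3522·-1.9174 − 2.4133·-3.1634 = +6.9589 (running +43.6258)
  i=8: 2.4133·1.1891 − 1.6441·-1.9174 = +6.0221 (running +49.6479)
Area = |Σ|/2 = |49.6479|/2 = 24.8239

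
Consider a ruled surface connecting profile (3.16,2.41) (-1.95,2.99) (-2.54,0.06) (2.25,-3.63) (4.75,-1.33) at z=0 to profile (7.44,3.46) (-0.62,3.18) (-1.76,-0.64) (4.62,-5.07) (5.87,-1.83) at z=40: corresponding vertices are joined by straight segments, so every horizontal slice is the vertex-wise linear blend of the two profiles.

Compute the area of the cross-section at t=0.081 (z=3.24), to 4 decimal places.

Area at t=0.081: 31.7592

Cross-section at t=0.081: each vertex is (1-t)·p0[i] + t·p1[i].
  v1: (1-0.081)·(3.16,2.41) + 0.081·(7.44,3.46) = (3.5067,2.4951)
  v2: (1-0.081)·(-1.95,2.99) + 0.081·(-0.62,3.18) = (-1.8423,3.0054)
  v3: (1-0.081)·(-2.54,0.06) + 0.081·(-1.76,-0.64) = (-2.4768,0.0033)
  v4: (1-0.081)·(2.25,-3.63) + 0.081·(4.62,-5.07) = (2.4420,-3.7466)
  v5: (1-0.081)·(4.75,-1.33) + 0.081·(5.87,-1.83) = (4.8407,-1.3705)
Shoelace sum Σ(x_i·y_{i+1} − x_{i+1}·y_i):
  i=1: 3.5067·3.0054 − -1.8423·2.4951 = +15.1355 (running +15.1355)
  i=2: -1.8423·0.0033 − -2.4768·3.0054 = +7.4377 (running +22.5732)
  i=3: -2.4768·-3.7466 − 2.4420·0.0033 = +9.2717 (running +31.8449)
  i=4: 2.4420·-1.3705 − 4.8407·-3.7466 = +14.7897 (running +46.6346)
  i=5: 4.8407·2.4951 − 3.5067·-1.3705 = +16.8837 (running +63.5184)
Area = |Σ|/2 = |63.5184|/2 = 31.7592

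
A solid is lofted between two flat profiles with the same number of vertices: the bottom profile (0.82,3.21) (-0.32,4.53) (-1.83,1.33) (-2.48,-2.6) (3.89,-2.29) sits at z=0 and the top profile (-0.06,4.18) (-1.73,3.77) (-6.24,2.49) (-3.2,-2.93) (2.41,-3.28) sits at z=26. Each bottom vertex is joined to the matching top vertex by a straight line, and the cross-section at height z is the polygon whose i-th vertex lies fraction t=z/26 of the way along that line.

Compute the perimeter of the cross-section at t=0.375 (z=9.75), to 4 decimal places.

Perimeter at t=0.375: 22.6032

Cross-section at t=0.375: each vertex is (1-t)·p0[i] + t·p1[i].
  v1: (1-0.375)·(0.82,3.21) + 0.375·(-0.06,4.18) = (0.4900,3.5737)
  v2: (1-0.375)·(-0.32,4.53) + 0.375·(-1.73,3.77) = (-0.8487,4.2450)
  v3: (1-0.375)·(-1.83,1.33) + 0.375·(-6.24,2.49) = (-3.4837,1.7650)
  v4: (1-0.375)·(-2.48,-2.6) + 0.375·(-3.2,-2.93) = (-2.7500,-2.7237)
  v5: (1-0.375)·(3.89,-2.29) + 0.375·(2.41,-3.28) = (3.3350,-2.6612)
Perimeter = Σ |v_{i+1} − v_i|:
  edge 1→2: √(-1.3387² + 0.6713²) = 1.4976 (running 1.4976)
  edge 2→3: √(-2.6350² + -2.4800²) = 3.6185 (running 5.1161)
  edge 3→4: √(0.7337² + -4.4887²) = 4.5483 (running 9.6644)
  edge 4→5: √(6.0850² + 0.0625²) = 6.0853 (running 15.7498)
  edge 5→1: √(-2.8450² + 6.2350²) = 6.8534 (running 22.6032)
Perimeter = 22.6032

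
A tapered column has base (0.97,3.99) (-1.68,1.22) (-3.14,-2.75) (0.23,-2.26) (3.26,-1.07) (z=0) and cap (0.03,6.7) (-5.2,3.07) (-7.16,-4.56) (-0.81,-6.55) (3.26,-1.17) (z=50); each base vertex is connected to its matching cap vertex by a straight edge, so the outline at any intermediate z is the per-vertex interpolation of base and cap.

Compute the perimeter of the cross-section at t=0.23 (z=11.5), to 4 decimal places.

Cross-section at t=0.23: each vertex is (1-t)·p0[i] + t·p1[i].
  v1: (1-0.23)·(0.97,3.99) + 0.23·(0.03,6.7) = (0.7538,4.6133)
  v2: (1-0.23)·(-1.68,1.22) + 0.23·(-5.2,3.07) = (-2.4896,1.6455)
  v3: (1-0.23)·(-3.14,-2.75) + 0.23·(-7.16,-4.56) = (-4.0646,-3.1663)
  v4: (1-0.23)·(0.23,-2.26) + 0.23·(-0.81,-6.55) = (-0.0092,-3.2467)
  v5: (1-0.23)·(3.26,-1.07) + 0.23·(3.26,-1.17) = (3.2600,-1.0930)
Perimeter = Σ |v_{i+1} − v_i|:
  edge 1→2: √(-3.2434² + -2.9678²) = 4.3963 (running 4.3963)
  edge 2→3: √(-1.5750² + -4.8118²) = 5.0630 (running 9.4593)
  edge 3→4: √(4.0554² + -0.0804²) = 4.0562 (running 13.5155)
  edge 4→5: √(3.2692² + 2.1537²) = 3.9149 (running 17.4304)
  edge 5→1: √(-2.5062² + 5.7063²) = 6.2324 (running 23.6628)
Perimeter = 23.6628

Perimeter at t=0.23: 23.6628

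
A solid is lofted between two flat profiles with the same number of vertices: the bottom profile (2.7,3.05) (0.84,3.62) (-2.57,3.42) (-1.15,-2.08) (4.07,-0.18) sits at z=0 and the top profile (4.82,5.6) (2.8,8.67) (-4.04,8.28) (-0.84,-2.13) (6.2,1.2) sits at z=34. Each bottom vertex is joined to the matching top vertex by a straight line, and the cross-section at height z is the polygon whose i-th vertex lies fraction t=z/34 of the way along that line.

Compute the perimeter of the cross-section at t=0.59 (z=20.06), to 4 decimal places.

Perimeter at t=0.59: 28.0447

Cross-section at t=0.59: each vertex is (1-t)·p0[i] + t·p1[i].
  v1: (1-0.59)·(2.7,3.05) + 0.59·(4.82,5.6) = (3.9508,4.5545)
  v2: (1-0.59)·(0.84,3.62) + 0.59·(2.8,8.67) = (1.9964,6.5995)
  v3: (1-0.59)·(-2.57,3.42) + 0.59·(-4.04,8.28) = (-3.4373,6.2874)
  v4: (1-0.59)·(-1.15,-2.08) + 0.59·(-0.84,-2.13) = (-0.9671,-2.1095)
  v5: (1-0.59)·(4.07,-0.18) + 0.59·(6.2,1.2) = (5.3267,0.6342)
Perimeter = Σ |v_{i+1} − v_i|:
  edge 1→2: √(-1.9544² + 2.0450²) = 2.8287 (running 2.8287)
  edge 2→3: √(-5.4337² + -0.3121²) = 5.4427 (running 8.2714)
  edge 3→4: √(2.4702² + -8.3969²) = 8.7527 (running 17.0241)
  edge 4→5: √(6.2938² + 2.7437²) = 6.8658 (running 23.8899)
  edge 5→1: √(-1.3759² + 3.9203²) = 4.1547 (running 28.0447)
Perimeter = 28.0447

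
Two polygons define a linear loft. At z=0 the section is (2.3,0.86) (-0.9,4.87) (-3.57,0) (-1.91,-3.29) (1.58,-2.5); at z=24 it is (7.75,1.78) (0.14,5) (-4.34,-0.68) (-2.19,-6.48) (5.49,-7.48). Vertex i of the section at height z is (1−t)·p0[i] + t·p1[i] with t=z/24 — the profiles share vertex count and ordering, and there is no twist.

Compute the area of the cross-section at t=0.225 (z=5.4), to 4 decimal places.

Cross-section at t=0.225: each vertex is (1-t)·p0[i] + t·p1[i].
  v1: (1-0.225)·(2.3,0.86) + 0.225·(7.75,1.78) = (3.5263,1.0670)
  v2: (1-0.225)·(-0.9,4.87) + 0.225·(0.14,5) = (-0.6660,4.8993)
  v3: (1-0.225)·(-3.57,0) + 0.225·(-4.34,-0.68) = (-3.7433,-0.1530)
  v4: (1-0.225)·(-1.91,-3.29) + 0.225·(-2.19,-6.48) = (-1.9730,-4.0077)
  v5: (1-0.225)·(1.58,-2.5) + 0.225·(5.49,-7.48) = (2.4598,-3.6205)
Shoelace sum Σ(x_i·y_{i+1} − x_{i+1}·y_i):
  i=1: 3.5263·4.8993 − -0.6660·1.0670 = +17.9866 (running +17.9866)
  i=2: -0.6660·-0.1530 − -3.7433·4.8993 = +18.4410 (running +36.4276)
  i=3: -3.7433·-4.0077 − -1.9730·-0.1530 = +14.7001 (running +51.1278)
  i=4: -1.9730·-3.6205 − 2.4598·-4.0077 = +17.0013 (running +68.1291)
  i=5: 2.4598·1.0670 − 3.5263·-3.6205 = +15.3913 (running +83.5204)
Area = |Σ|/2 = |83.5204|/2 = 41.7602

Area at t=0.225: 41.7602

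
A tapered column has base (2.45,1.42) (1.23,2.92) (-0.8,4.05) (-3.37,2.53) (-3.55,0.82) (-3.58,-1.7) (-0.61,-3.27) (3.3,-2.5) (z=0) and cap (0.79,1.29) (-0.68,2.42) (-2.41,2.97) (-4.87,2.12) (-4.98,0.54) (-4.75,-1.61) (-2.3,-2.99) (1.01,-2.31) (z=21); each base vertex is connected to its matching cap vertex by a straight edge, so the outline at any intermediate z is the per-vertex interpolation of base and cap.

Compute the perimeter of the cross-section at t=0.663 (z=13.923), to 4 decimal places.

Perimeter at t=0.663: 20.7862

Cross-section at t=0.663: each vertex is (1-t)·p0[i] + t·p1[i].
  v1: (1-0.663)·(2.45,1.42) + 0.663·(0.79,1.29) = (1.3494,1.3338)
  v2: (1-0.663)·(1.23,2.92) + 0.663·(-0.68,2.42) = (-0.0363,2.5885)
  v3: (1-0.663)·(-0.8,4.05) + 0.663·(-2.41,2.97) = (-1.8674,3.3340)
  v4: (1-0.663)·(-3.37,2.53) + 0.663·(-4.87,2.12) = (-4.3645,2.2582)
  v5: (1-0.663)·(-3.55,0.82) + 0.663·(-4.98,0.54) = (-4.4981,0.6344)
  v6: (1-0.663)·(-3.58,-1.7) + 0.663·(-4.75,-1.61) = (-4.3557,-1.6403)
  v7: (1-0.663)·(-0.61,-3.27) + 0.663·(-2.3,-2.99) = (-1.7305,-3.0844)
  v8: (1-0.663)·(3.3,-2.5) + 0.663·(1.01,-2.31) = (1.7817,-2.3740)
Perimeter = Σ |v_{i+1} − v_i|:
  edge 1→2: √(-1.3858² + 1.2547²) = 1.8694 (running 1.8694)
  edge 2→3: √(-1.8311² + 0.7455²) = 1.9770 (running 3.8464)
  edge 3→4: √(-2.4971² + -1.0758²) = 2.7189 (running 6.5653)
  edge 4→5: √(-0.1336² + -1.6238²) = 1.6293 (running 8.1946)
  edge 5→6: √(0.1424² + -2.2747²) = 2.2791 (running 10.4738)
  edge 6→7: √(2.6252² + -1.4440²) = 2.9962 (running 13.4700)
  edge 7→8: √(3.5122² + 0.7103²) = 3.5833 (running 17.0533)
  edge 8→1: √(-0.4323² + 3.7078²) = 3.7330 (running 20.7862)
Perimeter = 20.7862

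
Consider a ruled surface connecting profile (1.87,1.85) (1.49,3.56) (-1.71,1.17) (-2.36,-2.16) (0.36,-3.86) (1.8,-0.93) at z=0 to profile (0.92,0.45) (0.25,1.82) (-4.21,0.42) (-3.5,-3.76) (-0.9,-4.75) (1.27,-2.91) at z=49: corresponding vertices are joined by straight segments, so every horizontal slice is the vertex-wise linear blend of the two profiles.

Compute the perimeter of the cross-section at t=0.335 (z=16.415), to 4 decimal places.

Cross-section at t=0.335: each vertex is (1-t)·p0[i] + t·p1[i].
  v1: (1-0.335)·(1.87,1.85) + 0.335·(0.92,0.45) = (1.5518,1.3810)
  v2: (1-0.335)·(1.49,3.56) + 0.335·(0.25,1.82) = (1.0746,2.9771)
  v3: (1-0.335)·(-1.71,1.17) + 0.335·(-4.21,0.42) = (-2.5475,0.9187)
  v4: (1-0.335)·(-2.36,-2.16) + 0.335·(-3.5,-3.76) = (-2.7419,-2.6960)
  v5: (1-0.335)·(0.36,-3.86) + 0.335·(-0.9,-4.75) = (-0.0621,-4.1582)
  v6: (1-0.335)·(1.8,-0.93) + 0.335·(1.27,-2.91) = (1.6225,-1.5933)
Perimeter = Σ |v_{i+1} − v_i|:
  edge 1→2: √(-0.4772² + 1.5961²) = 1.6659 (running 1.6659)
  edge 2→3: √(-3.6221² + -2.0583²) = 4.1661 (running 5.8320)
  edge 3→4: √(-0.1944² + -3.6147²) = 3.6200 (running 9.4520)
  edge 4→5: √(2.6798² + -1.4621²) = 3.0527 (running 12.5047)
  edge 5→6: √(1.6846² + 2.5648²) = 3.0686 (running 15.5733)
  edge 6→1: √(-0.0707² + 2.9743²) = 2.9751 (running 18.5484)
Perimeter = 18.5484

Perimeter at t=0.335: 18.5484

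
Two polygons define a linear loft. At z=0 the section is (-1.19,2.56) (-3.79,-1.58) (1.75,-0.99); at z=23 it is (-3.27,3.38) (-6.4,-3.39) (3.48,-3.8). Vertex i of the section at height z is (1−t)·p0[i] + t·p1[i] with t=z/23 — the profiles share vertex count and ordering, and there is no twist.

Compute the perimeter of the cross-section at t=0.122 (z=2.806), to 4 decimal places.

Perimeter at t=0.122: 16.5311

Cross-section at t=0.122: each vertex is (1-t)·p0[i] + t·p1[i].
  v1: (1-0.122)·(-1.19,2.56) + 0.122·(-3.27,3.38) = (-1.4438,2.6600)
  v2: (1-0.122)·(-3.79,-1.58) + 0.122·(-6.4,-3.39) = (-4.1084,-1.8008)
  v3: (1-0.122)·(1.75,-0.99) + 0.122·(3.48,-3.8) = (1.9611,-1.3328)
Perimeter = Σ |v_{i+1} − v_i|:
  edge 1→2: √(-2.6647² + -4.4609²) = 5.1961 (running 5.1961)
  edge 2→3: √(6.0695² + 0.4680²) = 6.0875 (running 11.2836)
  edge 3→1: √(-3.4048² + 3.9929²) = 5.2474 (running 16.5311)
Perimeter = 16.5311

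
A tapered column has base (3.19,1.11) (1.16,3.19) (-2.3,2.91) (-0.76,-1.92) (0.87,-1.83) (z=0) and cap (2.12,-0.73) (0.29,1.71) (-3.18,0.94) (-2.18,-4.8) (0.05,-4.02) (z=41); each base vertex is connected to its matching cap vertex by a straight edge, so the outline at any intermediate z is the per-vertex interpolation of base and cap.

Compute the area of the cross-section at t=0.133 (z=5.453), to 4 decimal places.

Area at t=0.133: 18.5931

Cross-section at t=0.133: each vertex is (1-t)·p0[i] + t·p1[i].
  v1: (1-0.133)·(3.19,1.11) + 0.133·(2.12,-0.73) = (3.0477,0.8653)
  v2: (1-0.133)·(1.16,3.19) + 0.133·(0.29,1.71) = (1.0443,2.9932)
  v3: (1-0.133)·(-2.3,2.91) + 0.133·(-3.18,0.94) = (-2.4170,2.6480)
  v4: (1-0.133)·(-0.76,-1.92) + 0.133·(-2.18,-4.8) = (-0.9489,-2.3030)
  v5: (1-0.133)·(0.87,-1.83) + 0.133·(0.05,-4.02) = (0.7609,-2.1213)
Shoelace sum Σ(x_i·y_{i+1} − x_{i+1}·y_i):
  i=1: 3.0477·2.9932 − 1.0443·0.8653 = +8.2186 (running +8.2186)
  i=2: 1.0443·2.6480 − -2.4170·2.9932 = +9.9999 (running +18.2185)
  i=3: -2.4170·-2.3030 − -0.9489·2.6480 = +8.0791 (running +26.2976)
  i=4: -0.9489·-2.1213 − 0.7609·-2.3030 = +3.7653 (running +30.0629)
  i=5: 0.7609·0.8653 − 3.0477·-2.1213 = +7.1234 (running +37.1863)
Area = |Σ|/2 = |37.1863|/2 = 18.5931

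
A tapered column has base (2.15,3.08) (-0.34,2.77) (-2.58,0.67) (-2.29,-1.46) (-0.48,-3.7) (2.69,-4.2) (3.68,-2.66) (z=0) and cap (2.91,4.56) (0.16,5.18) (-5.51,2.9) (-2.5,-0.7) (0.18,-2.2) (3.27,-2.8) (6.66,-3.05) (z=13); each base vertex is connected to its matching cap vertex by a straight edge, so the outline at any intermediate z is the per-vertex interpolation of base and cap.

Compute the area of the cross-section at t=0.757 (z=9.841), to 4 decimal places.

Area at t=0.757: 50.5768

Cross-section at t=0.757: each vertex is (1-t)·p0[i] + t·p1[i].
  v1: (1-0.757)·(2.15,3.08) + 0.757·(2.91,4.56) = (2.7253,4.2004)
  v2: (1-0.757)·(-0.34,2.77) + 0.757·(0.16,5.18) = (0.0385,4.5944)
  v3: (1-0.757)·(-2.58,0.67) + 0.757·(-5.51,2.9) = (-4.7980,2.3581)
  v4: (1-0.757)·(-2.29,-1.46) + 0.757·(-2.5,-0.7) = (-2.4490,-0.8847)
  v5: (1-0.757)·(-0.48,-3.7) + 0.757·(0.18,-2.2) = (0.0196,-2.5645)
  v6: (1-0.757)·(2.69,-4.2) + 0.757·(3.27,-2.8) = (3.1291,-3.1402)
  v7: (1-0.757)·(3.68,-2.66) + 0.757·(6.66,-3.05) = (5.9359,-2.9552)
Shoelace sum Σ(x_i·y_{i+1} − x_{i+1}·y_i):
  i=1: 2.7253·4.5944 − 0.0385·4.2004 = +12.3594 (running +12.3594)
  i=2: 0.0385·2.3581 − -4.7980·4.5944 = +22.1346 (running +34.4940)
  i=3: -4.7980·-0.8847 − -2.4490·2.3581 = +10.0196 (running +44.5137)
  i=4: -2.4490·-2.5645 − 0.0196·-0.8847 = +6.2977 (running +50.8114)
  i=5: 0.0196·-3.1402 − 3.1291·-2.5645 = +7.9629 (running +58.7743)
  i=6: 3.1291·-2.9552 − 5.9359·-3.1402 = +9.3927 (running +68.1670)
  i=7: 5.9359·4.2004 − 2.7253·-2.9552 = +32.9867 (running +101.1537)
Area = |Σ|/2 = |101.1537|/2 = 50.5768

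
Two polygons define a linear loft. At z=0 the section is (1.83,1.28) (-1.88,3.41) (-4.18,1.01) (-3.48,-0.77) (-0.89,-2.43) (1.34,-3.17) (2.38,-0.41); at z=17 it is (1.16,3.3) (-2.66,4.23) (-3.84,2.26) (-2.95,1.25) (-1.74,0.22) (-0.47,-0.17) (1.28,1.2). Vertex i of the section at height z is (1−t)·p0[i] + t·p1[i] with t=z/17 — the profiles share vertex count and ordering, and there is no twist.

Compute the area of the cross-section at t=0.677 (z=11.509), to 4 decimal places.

Area at t=0.677: 18.1975

Cross-section at t=0.677: each vertex is (1-t)·p0[i] + t·p1[i].
  v1: (1-0.677)·(1.83,1.28) + 0.677·(1.16,3.3) = (1.3764,2.6475)
  v2: (1-0.677)·(-1.88,3.41) + 0.677·(-2.66,4.23) = (-2.4081,3.9651)
  v3: (1-0.677)·(-4.18,1.01) + 0.677·(-3.84,2.26) = (-3.9498,1.8562)
  v4: (1-0.677)·(-3.48,-0.77) + 0.677·(-2.95,1.25) = (-3.1212,0.5975)
  v5: (1-0.677)·(-0.89,-2.43) + 0.677·(-1.74,0.22) = (-1.4654,-0.6360)
  v6: (1-0.677)·(1.34,-3.17) + 0.677·(-0.47,-0.17) = (0.1146,-1.1390)
  v7: (1-0.677)·(2.38,-0.41) + 0.677·(1.28,1.2) = (1.6353,0.6800)
Shoelace sum Σ(x_i·y_{i+1} − x_{i+1}·y_i):
  i=1: 1.3764·3.9651 − -2.4081·2.6475 = +11.8331 (running +11.8331)
  i=2: -2.4081·1.8562 − -3.9498·3.9651 = +11.1916 (running +23.0247)
  i=3: -3.9498·0.5975 − -3.1212·1.8562 = +3.4335 (running +26.4583)
  i=4: -3.1212·-0.6360 − -1.4654·0.5975 = +2.8606 (running +29.3188)
  i=5: -1.4654·-1.1390 − 0.1146·-0.6360 = +1.7420 (running +31.0609)
  i=6: 0.1146·0.6800 − 1.6353·-1.1390 = +1.9406 (running +33.0014)
  i=7: 1.6353·2.6475 − 1.3764·0.6800 = +3.3936 (running +36.3950)
Area = |Σ|/2 = |36.3950|/2 = 18.1975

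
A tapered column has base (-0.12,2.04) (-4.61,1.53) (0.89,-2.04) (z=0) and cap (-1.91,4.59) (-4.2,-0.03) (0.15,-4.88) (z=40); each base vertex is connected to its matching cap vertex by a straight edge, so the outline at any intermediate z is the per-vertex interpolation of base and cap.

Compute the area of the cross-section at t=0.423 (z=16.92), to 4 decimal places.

Cross-section at t=0.423: each vertex is (1-t)·p0[i] + t·p1[i].
  v1: (1-0.423)·(-0.12,2.04) + 0.423·(-1.91,4.59) = (-0.8772,3.1186)
  v2: (1-0.423)·(-4.61,1.53) + 0.423·(-4.2,-0.03) = (-4.4366,0.8701)
  v3: (1-0.423)·(0.89,-2.04) + 0.423·(0.15,-4.88) = (0.5770,-3.2413)
Shoelace sum Σ(x_i·y_{i+1} − x_{i+1}·y_i):
  i=1: -0.8772·0.8701 − -4.4366·3.1186 = +13.0729 (running +13.0729)
  i=2: -4.4366·-3.2413 − 0.5770·0.8701 = +13.8783 (running +26.9512)
  i=3: 0.5770·3.1186 − -0.8772·-3.2413 = -1.0438 (running +25.9074)
Area = |Σ|/2 = |25.9074|/2 = 12.9537

Area at t=0.423: 12.9537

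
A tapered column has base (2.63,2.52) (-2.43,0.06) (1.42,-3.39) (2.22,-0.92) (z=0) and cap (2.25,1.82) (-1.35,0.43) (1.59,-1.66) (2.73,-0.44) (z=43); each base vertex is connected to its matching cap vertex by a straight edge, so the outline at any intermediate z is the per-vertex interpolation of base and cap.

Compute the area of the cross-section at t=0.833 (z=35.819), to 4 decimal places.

Area at t=0.833: 8.4460

Cross-section at t=0.833: each vertex is (1-t)·p0[i] + t·p1[i].
  v1: (1-0.833)·(2.63,2.52) + 0.833·(2.25,1.82) = (2.3135,1.9369)
  v2: (1-0.833)·(-2.43,0.06) + 0.833·(-1.35,0.43) = (-1.5304,0.3682)
  v3: (1-0.833)·(1.42,-3.39) + 0.833·(1.59,-1.66) = (1.5616,-1.9489)
  v4: (1-0.833)·(2.22,-0.92) + 0.833·(2.73,-0.44) = (2.6448,-0.5202)
Shoelace sum Σ(x_i·y_{i+1} − x_{i+1}·y_i):
  i=1: 2.3135·0.3682 − -1.5304·1.9369 = +3.8160 (running +3.8160)
  i=2: -1.5304·-1.9489 − 1.5616·0.3682 = +2.4075 (running +6.2235)
  i=3: 1.5616·-0.5202 − 2.6448·-1.9489 = +4.3422 (running +10.5658)
  i=4: 2.6448·1.9369 − 2.3135·-0.5202 = +6.3261 (running +16.8919)
Area = |Σ|/2 = |16.8919|/2 = 8.4460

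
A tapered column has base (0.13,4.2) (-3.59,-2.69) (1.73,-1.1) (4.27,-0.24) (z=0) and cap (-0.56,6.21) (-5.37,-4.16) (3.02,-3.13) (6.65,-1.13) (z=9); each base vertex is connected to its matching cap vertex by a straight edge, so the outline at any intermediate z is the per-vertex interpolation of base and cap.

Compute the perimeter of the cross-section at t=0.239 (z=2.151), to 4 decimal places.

Perimeter at t=0.239: 25.0128

Cross-section at t=0.239: each vertex is (1-t)·p0[i] + t·p1[i].
  v1: (1-0.239)·(0.13,4.2) + 0.239·(-0.56,6.21) = (-0.0349,4.6804)
  v2: (1-0.239)·(-3.59,-2.69) + 0.239·(-5.37,-4.16) = (-4.0154,-3.0413)
  v3: (1-0.239)·(1.73,-1.1) + 0.239·(3.02,-3.13) = (2.0383,-1.5852)
  v4: (1-0.239)·(4.27,-0.24) + 0.239·(6.65,-1.13) = (4.8388,-0.4527)
Perimeter = Σ |v_{i+1} − v_i|:
  edge 1→2: √(-3.9805² + -7.7217²) = 8.6873 (running 8.6873)
  edge 2→3: √(6.0537² + 1.4562²) = 6.2264 (running 14.9137)
  edge 3→4: √(2.8005² + 1.1325²) = 3.0208 (running 17.9345)
  edge 4→1: √(-4.8737² + 5.1331²) = 7.0783 (running 25.0128)
Perimeter = 25.0128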